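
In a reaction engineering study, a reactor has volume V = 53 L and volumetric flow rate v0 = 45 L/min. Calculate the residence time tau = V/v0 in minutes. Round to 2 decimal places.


tau = V / v0
tau = 53 / 45
tau = 1.18 min


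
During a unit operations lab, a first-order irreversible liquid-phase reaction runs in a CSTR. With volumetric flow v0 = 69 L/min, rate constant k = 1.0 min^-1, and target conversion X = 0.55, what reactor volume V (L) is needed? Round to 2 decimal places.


V = v0 * X / (k * (1 - X))
V = 69 * 0.55 / (1.0 * (1 - 0.55))
V = 37.95 / (1.0 * 0.45)
V = 37.95 / 0.45
V = 84.33 L


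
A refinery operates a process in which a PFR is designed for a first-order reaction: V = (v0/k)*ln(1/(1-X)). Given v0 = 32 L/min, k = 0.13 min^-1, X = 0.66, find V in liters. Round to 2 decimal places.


V = (v0/k) * ln(1/(1-X))
V = (32/0.13) * ln(1/(1-0.66))
V = 246.153846 * ln(2.941176)
V = 246.153846 * 1.07881
V = 265.55 L


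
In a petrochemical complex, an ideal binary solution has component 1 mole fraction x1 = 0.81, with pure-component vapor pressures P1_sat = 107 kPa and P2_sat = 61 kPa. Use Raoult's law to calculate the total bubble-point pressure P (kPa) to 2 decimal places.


P = x1*P1_sat + x2*P2_sat
x2 = 1 - x1 = 1 - 0.81 = 0.19
P = 0.81*107 + 0.19*61
P = 86.67 + 11.59
P = 98.26 kPa


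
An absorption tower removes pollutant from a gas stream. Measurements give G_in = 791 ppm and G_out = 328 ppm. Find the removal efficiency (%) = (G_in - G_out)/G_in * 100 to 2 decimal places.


Efficiency = (G_in - G_out) / G_in * 100%
Efficiency = (791 - 328) / 791 * 100
Efficiency = 463 / 791 * 100
Efficiency = 58.53%


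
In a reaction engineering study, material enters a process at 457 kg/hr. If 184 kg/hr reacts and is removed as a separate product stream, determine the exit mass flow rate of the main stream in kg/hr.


Steady-state mass balance on the main outlet: F_out = F_in - F_removed
F_out = 457 - 184
F_out = 273 kg/hr


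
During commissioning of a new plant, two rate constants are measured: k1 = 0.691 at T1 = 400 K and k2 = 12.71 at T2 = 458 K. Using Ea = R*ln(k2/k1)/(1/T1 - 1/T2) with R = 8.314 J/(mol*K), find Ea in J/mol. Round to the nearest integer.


Ea = R * ln(k2/k1) / (1/T1 - 1/T2)
ln(k2/k1) = ln(12.71/0.691) = 2.9120045
1/T1 - 1/T2 = 1/400 - 1/458 = 0.000316593886
Ea = 8.314 * 2.9120045 / 0.000316593886
Ea = 76471 J/mol


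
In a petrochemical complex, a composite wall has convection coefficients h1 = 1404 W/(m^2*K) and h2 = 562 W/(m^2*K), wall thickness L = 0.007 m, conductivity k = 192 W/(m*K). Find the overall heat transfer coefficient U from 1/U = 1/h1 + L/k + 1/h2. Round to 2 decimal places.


1/U = 1/h1 + L/k + 1/h2
1/U = 1/1404 + 0.007/192 + 1/562
1/U = 0.0007122507 + 3.64583e-05 + 0.0017793594
1/U = 0.0025280684
U = 395.56 W/(m^2*K)


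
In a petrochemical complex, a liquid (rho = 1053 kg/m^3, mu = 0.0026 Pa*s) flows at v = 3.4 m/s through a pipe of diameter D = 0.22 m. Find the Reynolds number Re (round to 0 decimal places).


Re = rho * v * D / mu
Re = 1053 * 3.4 * 0.22 / 0.0026
Re = 787.644 / 0.0026
Re = 302940


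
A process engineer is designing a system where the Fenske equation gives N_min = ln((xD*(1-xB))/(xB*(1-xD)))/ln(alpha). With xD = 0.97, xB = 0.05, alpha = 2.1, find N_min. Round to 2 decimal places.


N_min = ln((xD*(1-xB))/(xB*(1-xD))) / ln(alpha)
Numerator inside ln: 0.9215 / 0.0015 = 614.333333
ln(614.333333) = 6.420538
ln(alpha) = ln(2.1) = 0.741937
N_min = 6.420538 / 0.741937 = 8.65


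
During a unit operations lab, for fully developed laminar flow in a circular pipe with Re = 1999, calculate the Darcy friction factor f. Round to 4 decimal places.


f = 64 / Re
f = 64 / 1999
f = 0.0320


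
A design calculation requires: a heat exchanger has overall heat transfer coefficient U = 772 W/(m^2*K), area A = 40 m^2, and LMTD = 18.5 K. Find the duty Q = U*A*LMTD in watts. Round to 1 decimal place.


Q = U * A * LMTD
Q = 772 * 40 * 18.5
Q = 571280.0 W


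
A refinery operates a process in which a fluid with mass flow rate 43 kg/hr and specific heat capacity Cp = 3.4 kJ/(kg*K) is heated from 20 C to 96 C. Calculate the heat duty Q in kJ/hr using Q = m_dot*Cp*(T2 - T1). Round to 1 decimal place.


Q = m_dot * Cp * (T2 - T1)
Q = 43 * 3.4 * (96 - 20)
Q = 43 * 3.4 * 76
Q = 11111.2 kJ/hr


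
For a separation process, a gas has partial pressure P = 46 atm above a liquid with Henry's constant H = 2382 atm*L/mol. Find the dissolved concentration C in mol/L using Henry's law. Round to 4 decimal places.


C = P / H
C = 46 / 2382
C = 0.0193 mol/L


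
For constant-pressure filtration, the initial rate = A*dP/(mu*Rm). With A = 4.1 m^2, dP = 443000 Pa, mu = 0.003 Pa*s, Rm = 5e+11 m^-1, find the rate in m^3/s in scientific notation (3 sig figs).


rate = A * dP / (mu * Rm)
rate = 4.1 * 443000 / (0.003 * 5e+11)
rate = 1816300.0 / 1.500e+09
rate = 1.21e-03 m^3/s


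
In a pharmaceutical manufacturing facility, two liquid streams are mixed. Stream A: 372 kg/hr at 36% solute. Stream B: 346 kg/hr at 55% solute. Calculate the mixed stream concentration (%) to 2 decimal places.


Mass balance on solute: F1*x1 + F2*x2 = F3*x3
F3 = F1 + F2 = 372 + 346 = 718 kg/hr
x3 = (F1*x1 + F2*x2)/F3
x3 = (372*0.36 + 346*0.55) / 718
x3 = 45.16%


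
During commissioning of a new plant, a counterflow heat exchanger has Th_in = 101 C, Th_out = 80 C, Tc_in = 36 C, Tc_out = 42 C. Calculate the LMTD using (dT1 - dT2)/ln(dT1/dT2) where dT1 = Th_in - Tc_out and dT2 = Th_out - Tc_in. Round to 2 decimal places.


dT1 = Th_in - Tc_out = 101 - 42 = 59
dT2 = Th_out - Tc_in = 80 - 36 = 44
LMTD = (dT1 - dT2) / ln(dT1/dT2)
LMTD = (59 - 44) / ln(59/44)
LMTD = 51.13 K


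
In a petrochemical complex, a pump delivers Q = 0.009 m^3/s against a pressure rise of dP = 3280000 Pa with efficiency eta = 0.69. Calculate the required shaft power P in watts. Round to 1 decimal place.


P = Q * dP / eta
P = 0.009 * 3280000 / 0.69
P = 29520.0 / 0.69
P = 42782.6 W


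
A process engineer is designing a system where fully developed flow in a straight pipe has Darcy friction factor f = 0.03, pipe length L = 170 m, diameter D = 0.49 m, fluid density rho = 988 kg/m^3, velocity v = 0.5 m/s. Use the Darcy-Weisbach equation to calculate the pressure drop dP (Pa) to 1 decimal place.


dP = f * (L/D) * (rho*v^2/2)
dP = 0.03 * (170/0.49) * (988*0.5^2/2)
L/D = 346.93877551
rho*v^2/2 = 988*0.25/2 = 123.5
dP = 0.03 * 346.93877551 * 123.5
dP = 1285.4 Pa


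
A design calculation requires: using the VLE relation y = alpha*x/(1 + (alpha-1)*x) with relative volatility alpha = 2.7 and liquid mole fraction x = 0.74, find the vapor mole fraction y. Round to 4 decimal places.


y = alpha*x / (1 + (alpha-1)*x)
y = 2.7*0.74 / (1 + (2.7-1)*0.74)
y = 1.998 / (1 + 1.258)
y = 1.998 / 2.258
y = 0.8849


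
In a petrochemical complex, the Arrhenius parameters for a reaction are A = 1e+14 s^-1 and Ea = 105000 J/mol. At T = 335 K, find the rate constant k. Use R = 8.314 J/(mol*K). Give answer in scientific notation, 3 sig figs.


k = A * exp(-Ea/(R*T))
k = 1e+14 * exp(-105000 / (8.314 * 335))
k = 1e+14 * exp(-37.699403)
k = 4.24e-03


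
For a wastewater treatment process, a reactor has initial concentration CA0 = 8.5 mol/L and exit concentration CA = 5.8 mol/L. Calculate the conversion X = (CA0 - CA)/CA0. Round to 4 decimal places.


X = (CA0 - CA) / CA0
X = (8.5 - 5.8) / 8.5
X = 2.7 / 8.5
X = 0.3176


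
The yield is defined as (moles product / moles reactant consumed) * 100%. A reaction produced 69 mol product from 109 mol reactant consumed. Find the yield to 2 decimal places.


Yield = (moles product / moles consumed) * 100%
Yield = (69 / 109) * 100
Yield = 0.633 * 100
Yield = 63.30%


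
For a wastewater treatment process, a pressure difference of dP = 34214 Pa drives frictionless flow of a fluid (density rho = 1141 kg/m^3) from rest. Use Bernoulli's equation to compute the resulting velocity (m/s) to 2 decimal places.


v = sqrt(2*dP/rho)
v = sqrt(2*34214/1141)
v = sqrt(59.971954)
v = 7.74 m/s


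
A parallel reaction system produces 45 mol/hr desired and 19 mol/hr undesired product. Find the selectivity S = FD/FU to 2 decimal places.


S = desired product rate / undesired product rate
S = 45 / 19
S = 2.37


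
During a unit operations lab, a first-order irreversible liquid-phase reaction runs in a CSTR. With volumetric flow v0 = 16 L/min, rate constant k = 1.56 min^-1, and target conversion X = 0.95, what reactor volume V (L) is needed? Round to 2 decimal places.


V = v0 * X / (k * (1 - X))
V = 16 * 0.95 / (1.56 * (1 - 0.95))
V = 15.2 / (1.56 * 0.05)
V = 15.2 / 0.078
V = 194.87 L


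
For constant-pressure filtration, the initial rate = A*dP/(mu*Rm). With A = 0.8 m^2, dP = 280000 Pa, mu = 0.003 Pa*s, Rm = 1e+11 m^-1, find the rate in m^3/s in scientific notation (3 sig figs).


rate = A * dP / (mu * Rm)
rate = 0.8 * 280000 / (0.003 * 1e+11)
rate = 224000.0 / 3.000e+08
rate = 7.47e-04 m^3/s


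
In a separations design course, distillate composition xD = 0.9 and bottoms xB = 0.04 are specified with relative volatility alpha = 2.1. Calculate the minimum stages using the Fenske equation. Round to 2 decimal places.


N_min = ln((xD*(1-xB))/(xB*(1-xD))) / ln(alpha)
Numerator inside ln: 0.864 / 0.004 = 216.0
ln(216.0) = 5.375278
ln(alpha) = ln(2.1) = 0.741937
N_min = 5.375278 / 0.741937 = 7.24


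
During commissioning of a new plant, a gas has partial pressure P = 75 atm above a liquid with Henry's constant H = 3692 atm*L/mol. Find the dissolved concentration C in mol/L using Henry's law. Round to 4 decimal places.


C = P / H
C = 75 / 3692
C = 0.0203 mol/L


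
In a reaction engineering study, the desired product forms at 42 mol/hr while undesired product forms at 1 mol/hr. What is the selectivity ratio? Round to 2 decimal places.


S = desired product rate / undesired product rate
S = 42 / 1
S = 42.00


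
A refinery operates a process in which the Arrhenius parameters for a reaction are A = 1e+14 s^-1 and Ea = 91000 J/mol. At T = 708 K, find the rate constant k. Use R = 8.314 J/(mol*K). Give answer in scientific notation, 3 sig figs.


k = A * exp(-Ea/(R*T))
k = 1e+14 * exp(-91000 / (8.314 * 708))
k = 1e+14 * exp(-15.459595)
k = 1.93e+07


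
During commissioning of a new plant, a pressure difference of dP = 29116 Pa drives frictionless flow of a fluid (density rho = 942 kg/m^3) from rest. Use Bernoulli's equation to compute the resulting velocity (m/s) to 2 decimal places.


v = sqrt(2*dP/rho)
v = sqrt(2*29116/942)
v = sqrt(61.81741)
v = 7.86 m/s


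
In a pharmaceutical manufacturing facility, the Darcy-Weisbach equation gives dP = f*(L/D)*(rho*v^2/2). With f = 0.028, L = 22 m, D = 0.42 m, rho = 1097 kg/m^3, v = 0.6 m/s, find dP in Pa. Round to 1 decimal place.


dP = f * (L/D) * (rho*v^2/2)
dP = 0.028 * (22/0.42) * (1097*0.6^2/2)
L/D = 52.38095238
rho*v^2/2 = 1097*0.36/2 = 197.46
dP = 0.028 * 52.38095238 * 197.46
dP = 289.6 Pa


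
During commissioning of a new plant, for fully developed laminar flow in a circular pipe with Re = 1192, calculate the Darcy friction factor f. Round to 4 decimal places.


f = 64 / Re
f = 64 / 1192
f = 0.0537


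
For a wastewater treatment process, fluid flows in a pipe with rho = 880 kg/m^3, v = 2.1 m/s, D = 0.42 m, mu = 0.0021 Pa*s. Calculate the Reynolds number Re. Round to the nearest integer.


Re = rho * v * D / mu
Re = 880 * 2.1 * 0.42 / 0.0021
Re = 776.16 / 0.0021
Re = 369600


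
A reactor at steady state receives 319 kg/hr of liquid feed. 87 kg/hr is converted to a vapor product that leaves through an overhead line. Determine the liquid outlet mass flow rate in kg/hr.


Steady-state mass balance on the main outlet: F_out = F_in - F_removed
F_out = 319 - 87
F_out = 232 kg/hr


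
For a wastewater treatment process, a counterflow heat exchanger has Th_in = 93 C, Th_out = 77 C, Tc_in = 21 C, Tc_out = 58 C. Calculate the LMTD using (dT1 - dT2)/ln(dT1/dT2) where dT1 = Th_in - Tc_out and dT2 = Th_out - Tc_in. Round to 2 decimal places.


dT1 = Th_in - Tc_out = 93 - 58 = 35
dT2 = Th_out - Tc_in = 77 - 21 = 56
LMTD = (dT1 - dT2) / ln(dT1/dT2)
LMTD = (35 - 56) / ln(35/56)
LMTD = 44.68 K


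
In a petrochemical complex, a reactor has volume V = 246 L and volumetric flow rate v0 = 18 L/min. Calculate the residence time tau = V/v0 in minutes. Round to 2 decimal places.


tau = V / v0
tau = 246 / 18
tau = 13.67 min


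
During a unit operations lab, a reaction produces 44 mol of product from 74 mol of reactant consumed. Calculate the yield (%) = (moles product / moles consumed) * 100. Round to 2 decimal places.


Yield = (moles product / moles consumed) * 100%
Yield = (44 / 74) * 100
Yield = 0.5946 * 100
Yield = 59.46%


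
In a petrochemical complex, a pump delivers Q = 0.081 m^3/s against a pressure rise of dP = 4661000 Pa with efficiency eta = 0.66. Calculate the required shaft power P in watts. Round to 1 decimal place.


P = Q * dP / eta
P = 0.081 * 4661000 / 0.66
P = 377541.0 / 0.66
P = 572031.8 W


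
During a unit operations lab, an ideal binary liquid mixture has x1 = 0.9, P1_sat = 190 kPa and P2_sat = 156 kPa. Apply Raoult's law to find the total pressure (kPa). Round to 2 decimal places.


P = x1*P1_sat + x2*P2_sat
x2 = 1 - x1 = 1 - 0.9 = 0.1
P = 0.9*190 + 0.1*156
P = 171.0 + 15.6
P = 186.60 kPa


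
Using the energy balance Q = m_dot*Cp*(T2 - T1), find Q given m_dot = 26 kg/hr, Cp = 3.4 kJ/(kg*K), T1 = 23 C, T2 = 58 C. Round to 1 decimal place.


Q = m_dot * Cp * (T2 - T1)
Q = 26 * 3.4 * (58 - 23)
Q = 26 * 3.4 * 35
Q = 3094.0 kJ/hr


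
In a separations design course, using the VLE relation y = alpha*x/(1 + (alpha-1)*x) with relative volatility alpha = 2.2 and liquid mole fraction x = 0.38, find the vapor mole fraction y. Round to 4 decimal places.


y = alpha*x / (1 + (alpha-1)*x)
y = 2.2*0.38 / (1 + (2.2-1)*0.38)
y = 0.836 / (1 + 0.456)
y = 0.836 / 1.456
y = 0.5742


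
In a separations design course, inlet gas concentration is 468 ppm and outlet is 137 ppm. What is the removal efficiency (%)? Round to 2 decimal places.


Efficiency = (G_in - G_out) / G_in * 100%
Efficiency = (468 - 137) / 468 * 100
Efficiency = 331 / 468 * 100
Efficiency = 70.73%


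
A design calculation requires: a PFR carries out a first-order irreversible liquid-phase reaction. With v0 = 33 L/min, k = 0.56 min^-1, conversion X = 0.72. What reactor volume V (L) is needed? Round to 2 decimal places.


V = (v0/k) * ln(1/(1-X))
V = (33/0.56) * ln(1/(1-0.72))
V = 58.928571 * ln(3.571429)
V = 58.928571 * 1.272966
V = 75.01 L


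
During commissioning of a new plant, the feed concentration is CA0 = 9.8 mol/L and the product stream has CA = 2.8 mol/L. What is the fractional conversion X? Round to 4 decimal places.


X = (CA0 - CA) / CA0
X = (9.8 - 2.8) / 9.8
X = 7.0 / 9.8
X = 0.7143


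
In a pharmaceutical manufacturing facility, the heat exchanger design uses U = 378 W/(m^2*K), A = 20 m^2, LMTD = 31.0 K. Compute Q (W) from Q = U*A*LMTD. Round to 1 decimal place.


Q = U * A * LMTD
Q = 378 * 20 * 31.0
Q = 234360.0 W


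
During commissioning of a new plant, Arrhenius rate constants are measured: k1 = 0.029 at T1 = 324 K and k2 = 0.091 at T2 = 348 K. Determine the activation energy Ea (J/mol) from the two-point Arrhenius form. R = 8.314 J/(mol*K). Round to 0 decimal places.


Ea = R * ln(k2/k1) / (1/T1 - 1/T2)
ln(k2/k1) = ln(0.091/0.029) = 1.1435637
1/T1 - 1/T2 = 1/324 - 1/348 = 0.000212856535
Ea = 8.314 * 1.1435637 / 0.000212856535
Ea = 44667 J/mol


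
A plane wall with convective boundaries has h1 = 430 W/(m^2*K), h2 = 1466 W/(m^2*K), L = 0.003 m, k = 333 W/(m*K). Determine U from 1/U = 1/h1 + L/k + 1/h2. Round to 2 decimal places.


1/U = 1/h1 + L/k + 1/h2
1/U = 1/430 + 0.003/333 + 1/1466
1/U = 0.0023255814 + 9.009e-06 + 0.0006821282
1/U = 0.0030167186
U = 331.49 W/(m^2*K)


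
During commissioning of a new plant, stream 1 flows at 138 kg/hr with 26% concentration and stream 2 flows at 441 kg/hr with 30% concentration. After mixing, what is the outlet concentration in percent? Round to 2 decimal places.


Mass balance on solute: F1*x1 + F2*x2 = F3*x3
F3 = F1 + F2 = 138 + 441 = 579 kg/hr
x3 = (F1*x1 + F2*x2)/F3
x3 = (138*0.26 + 441*0.3) / 579
x3 = 29.05%


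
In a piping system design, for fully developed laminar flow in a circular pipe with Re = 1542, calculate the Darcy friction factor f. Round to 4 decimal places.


f = 64 / Re
f = 64 / 1542
f = 0.0415


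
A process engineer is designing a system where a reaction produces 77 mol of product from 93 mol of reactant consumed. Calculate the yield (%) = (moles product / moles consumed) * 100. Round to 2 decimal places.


Yield = (moles product / moles consumed) * 100%
Yield = (77 / 93) * 100
Yield = 0.828 * 100
Yield = 82.80%


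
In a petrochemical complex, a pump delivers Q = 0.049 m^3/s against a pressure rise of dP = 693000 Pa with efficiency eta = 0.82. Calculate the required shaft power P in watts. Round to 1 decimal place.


P = Q * dP / eta
P = 0.049 * 693000 / 0.82
P = 33957.0 / 0.82
P = 41411.0 W


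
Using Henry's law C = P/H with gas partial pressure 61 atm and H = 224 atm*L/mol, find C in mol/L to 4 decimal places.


C = P / H
C = 61 / 224
C = 0.2723 mol/L


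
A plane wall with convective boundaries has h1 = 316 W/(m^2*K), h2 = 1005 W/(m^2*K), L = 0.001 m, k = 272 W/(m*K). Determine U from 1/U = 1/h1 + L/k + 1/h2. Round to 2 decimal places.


1/U = 1/h1 + L/k + 1/h2
1/U = 1/316 + 0.001/272 + 1/1005
1/U = 0.003164557 + 3.6765e-06 + 0.0009950249
1/U = 0.0041632584
U = 240.20 W/(m^2*K)


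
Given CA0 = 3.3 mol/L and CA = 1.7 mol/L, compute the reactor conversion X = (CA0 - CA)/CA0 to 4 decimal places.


X = (CA0 - CA) / CA0
X = (3.3 - 1.7) / 3.3
X = 1.6 / 3.3
X = 0.4848


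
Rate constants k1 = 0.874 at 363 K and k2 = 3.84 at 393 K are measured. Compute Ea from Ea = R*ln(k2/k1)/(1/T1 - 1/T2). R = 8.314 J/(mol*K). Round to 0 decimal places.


Ea = R * ln(k2/k1) / (1/T1 - 1/T2)
ln(k2/k1) = ln(3.84/0.874) = 1.4801473
1/T1 - 1/T2 = 1/363 - 1/393 = 0.000210291675
Ea = 8.314 * 1.4801473 / 0.000210291675
Ea = 58518 J/mol


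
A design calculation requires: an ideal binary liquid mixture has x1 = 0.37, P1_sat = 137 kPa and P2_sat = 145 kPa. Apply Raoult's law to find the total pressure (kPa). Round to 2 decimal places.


P = x1*P1_sat + x2*P2_sat
x2 = 1 - x1 = 1 - 0.37 = 0.63
P = 0.37*137 + 0.63*145
P = 50.69 + 91.35
P = 142.04 kPa


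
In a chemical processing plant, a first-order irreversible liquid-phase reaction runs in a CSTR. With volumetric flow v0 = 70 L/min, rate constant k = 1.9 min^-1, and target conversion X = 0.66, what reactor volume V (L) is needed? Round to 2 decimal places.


V = v0 * X / (k * (1 - X))
V = 70 * 0.66 / (1.9 * (1 - 0.66))
V = 46.2 / (1.9 * 0.34)
V = 46.2 / 0.646
V = 71.52 L


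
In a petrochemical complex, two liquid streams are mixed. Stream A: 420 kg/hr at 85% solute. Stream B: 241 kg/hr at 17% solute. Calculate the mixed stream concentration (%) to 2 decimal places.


Mass balance on solute: F1*x1 + F2*x2 = F3*x3
F3 = F1 + F2 = 420 + 241 = 661 kg/hr
x3 = (F1*x1 + F2*x2)/F3
x3 = (420*0.85 + 241*0.17) / 661
x3 = 60.21%


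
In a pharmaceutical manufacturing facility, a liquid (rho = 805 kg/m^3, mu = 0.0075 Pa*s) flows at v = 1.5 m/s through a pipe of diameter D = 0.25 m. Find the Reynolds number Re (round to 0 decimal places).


Re = rho * v * D / mu
Re = 805 * 1.5 * 0.25 / 0.0075
Re = 301.875 / 0.0075
Re = 40250


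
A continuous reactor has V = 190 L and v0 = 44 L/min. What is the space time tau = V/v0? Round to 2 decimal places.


tau = V / v0
tau = 190 / 44
tau = 4.32 min


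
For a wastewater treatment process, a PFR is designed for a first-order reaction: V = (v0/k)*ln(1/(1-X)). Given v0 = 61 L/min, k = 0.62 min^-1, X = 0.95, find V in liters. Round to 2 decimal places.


V = (v0/k) * ln(1/(1-X))
V = (61/0.62) * ln(1/(1-0.95))
V = 98.387097 * ln(20.0)
V = 98.387097 * 2.995732
V = 294.74 L


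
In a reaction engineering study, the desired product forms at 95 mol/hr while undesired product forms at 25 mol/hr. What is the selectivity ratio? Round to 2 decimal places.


S = desired product rate / undesired product rate
S = 95 / 25
S = 3.80


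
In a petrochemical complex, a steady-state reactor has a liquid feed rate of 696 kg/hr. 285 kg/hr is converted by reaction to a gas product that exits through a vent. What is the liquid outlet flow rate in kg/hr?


Steady-state mass balance on the main outlet: F_out = F_in - F_removed
F_out = 696 - 285
F_out = 411 kg/hr


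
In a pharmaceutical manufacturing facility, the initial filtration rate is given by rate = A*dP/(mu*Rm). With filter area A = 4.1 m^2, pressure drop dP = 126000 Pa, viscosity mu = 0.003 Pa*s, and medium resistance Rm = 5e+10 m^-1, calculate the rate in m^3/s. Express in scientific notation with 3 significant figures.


rate = A * dP / (mu * Rm)
rate = 4.1 * 126000 / (0.003 * 5e+10)
rate = 516600.0 / 1.500e+08
rate = 3.44e-03 m^3/s


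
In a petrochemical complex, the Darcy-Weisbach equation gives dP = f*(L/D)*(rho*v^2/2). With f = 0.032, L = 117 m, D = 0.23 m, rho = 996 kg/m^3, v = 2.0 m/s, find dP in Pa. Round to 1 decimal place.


dP = f * (L/D) * (rho*v^2/2)
dP = 0.032 * (117/0.23) * (996*2.0^2/2)
L/D = 508.69565217
rho*v^2/2 = 996*4.0/2 = 1992.0
dP = 0.032 * 508.69565217 * 1992.0
dP = 32426.3 Pa


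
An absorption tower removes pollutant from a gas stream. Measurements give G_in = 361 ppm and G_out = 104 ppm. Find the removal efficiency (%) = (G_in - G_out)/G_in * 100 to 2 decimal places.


Efficiency = (G_in - G_out) / G_in * 100%
Efficiency = (361 - 104) / 361 * 100
Efficiency = 257 / 361 * 100
Efficiency = 71.19%


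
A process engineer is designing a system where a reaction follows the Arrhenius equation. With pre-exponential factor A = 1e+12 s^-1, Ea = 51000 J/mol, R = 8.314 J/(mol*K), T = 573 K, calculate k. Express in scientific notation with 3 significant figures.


k = A * exp(-Ea/(R*T))
k = 1e+12 * exp(-51000 / (8.314 * 573))
k = 1e+12 * exp(-10.705465)
k = 2.24e+07


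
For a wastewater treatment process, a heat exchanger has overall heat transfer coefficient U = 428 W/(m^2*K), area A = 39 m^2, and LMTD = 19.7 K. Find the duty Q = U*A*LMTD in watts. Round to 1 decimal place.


Q = U * A * LMTD
Q = 428 * 39 * 19.7
Q = 328832.4 W


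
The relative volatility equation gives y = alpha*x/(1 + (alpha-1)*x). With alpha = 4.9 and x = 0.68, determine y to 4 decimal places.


y = alpha*x / (1 + (alpha-1)*x)
y = 4.9*0.68 / (1 + (4.9-1)*0.68)
y = 3.332 / (1 + 2.652)
y = 3.332 / 3.652
y = 0.9124


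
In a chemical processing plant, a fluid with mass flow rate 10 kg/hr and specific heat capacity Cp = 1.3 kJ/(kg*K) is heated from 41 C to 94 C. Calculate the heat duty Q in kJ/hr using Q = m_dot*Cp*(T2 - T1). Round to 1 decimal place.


Q = m_dot * Cp * (T2 - T1)
Q = 10 * 1.3 * (94 - 41)
Q = 10 * 1.3 * 53
Q = 689.0 kJ/hr


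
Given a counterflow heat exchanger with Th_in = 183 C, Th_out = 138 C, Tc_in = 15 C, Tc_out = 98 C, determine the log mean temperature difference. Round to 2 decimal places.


dT1 = Th_in - Tc_out = 183 - 98 = 85
dT2 = Th_out - Tc_in = 138 - 15 = 123
LMTD = (dT1 - dT2) / ln(dT1/dT2)
LMTD = (85 - 123) / ln(85/123)
LMTD = 102.83 K


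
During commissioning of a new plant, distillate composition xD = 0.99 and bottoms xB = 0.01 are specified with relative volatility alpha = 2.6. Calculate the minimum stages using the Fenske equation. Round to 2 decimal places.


N_min = ln((xD*(1-xB))/(xB*(1-xD))) / ln(alpha)
Numerator inside ln: 0.9801 / 0.0001 = 9801.0
ln(9801.0) = 9.19024
ln(alpha) = ln(2.6) = 0.955511
N_min = 9.19024 / 0.955511 = 9.62


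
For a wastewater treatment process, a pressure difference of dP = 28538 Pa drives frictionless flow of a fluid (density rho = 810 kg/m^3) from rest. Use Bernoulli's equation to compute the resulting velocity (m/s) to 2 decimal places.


v = sqrt(2*dP/rho)
v = sqrt(2*28538/810)
v = sqrt(70.464198)
v = 8.39 m/s


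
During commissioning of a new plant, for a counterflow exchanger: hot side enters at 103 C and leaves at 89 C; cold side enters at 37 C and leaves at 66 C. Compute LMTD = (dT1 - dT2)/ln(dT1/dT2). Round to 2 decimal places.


dT1 = Th_in - Tc_out = 103 - 66 = 37
dT2 = Th_out - Tc_in = 89 - 37 = 52
LMTD = (dT1 - dT2) / ln(dT1/dT2)
LMTD = (37 - 52) / ln(37/52)
LMTD = 44.08 K


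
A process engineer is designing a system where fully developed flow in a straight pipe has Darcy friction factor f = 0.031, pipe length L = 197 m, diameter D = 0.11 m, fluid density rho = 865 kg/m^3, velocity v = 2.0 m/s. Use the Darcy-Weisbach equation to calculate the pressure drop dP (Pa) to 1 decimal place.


dP = f * (L/D) * (rho*v^2/2)
dP = 0.031 * (197/0.11) * (865*2.0^2/2)
L/D = 1790.90909091
rho*v^2/2 = 865*4.0/2 = 1730.0
dP = 0.031 * 1790.90909091 * 1730.0
dP = 96046.5 Pa


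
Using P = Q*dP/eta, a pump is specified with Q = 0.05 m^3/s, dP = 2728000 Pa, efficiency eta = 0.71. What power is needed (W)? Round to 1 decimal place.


P = Q * dP / eta
P = 0.05 * 2728000 / 0.71
P = 136400.0 / 0.71
P = 192112.7 W


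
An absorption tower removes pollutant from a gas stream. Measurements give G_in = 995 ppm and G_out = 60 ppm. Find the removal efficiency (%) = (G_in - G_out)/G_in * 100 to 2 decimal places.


Efficiency = (G_in - G_out) / G_in * 100%
Efficiency = (995 - 60) / 995 * 100
Efficiency = 935 / 995 * 100
Efficiency = 93.97%


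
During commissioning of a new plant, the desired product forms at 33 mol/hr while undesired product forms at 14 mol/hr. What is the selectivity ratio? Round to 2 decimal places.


S = desired product rate / undesired product rate
S = 33 / 14
S = 2.36


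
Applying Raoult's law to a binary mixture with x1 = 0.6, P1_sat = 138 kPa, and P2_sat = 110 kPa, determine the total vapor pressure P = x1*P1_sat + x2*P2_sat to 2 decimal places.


P = x1*P1_sat + x2*P2_sat
x2 = 1 - x1 = 1 - 0.6 = 0.4
P = 0.6*138 + 0.4*110
P = 82.8 + 44.0
P = 126.80 kPa


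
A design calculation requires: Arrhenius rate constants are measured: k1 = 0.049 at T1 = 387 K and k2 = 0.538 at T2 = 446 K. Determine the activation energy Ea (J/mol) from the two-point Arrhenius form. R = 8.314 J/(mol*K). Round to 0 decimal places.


Ea = R * ln(k2/k1) / (1/T1 - 1/T2)
ln(k2/k1) = ln(0.538/0.049) = 2.3960383
1/T1 - 1/T2 = 1/387 - 1/446 = 0.000341826862
Ea = 8.314 * 2.3960383 / 0.000341826862
Ea = 58277 J/mol


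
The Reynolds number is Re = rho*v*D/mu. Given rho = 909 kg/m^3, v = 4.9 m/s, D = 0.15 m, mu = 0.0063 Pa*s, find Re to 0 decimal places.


Re = rho * v * D / mu
Re = 909 * 4.9 * 0.15 / 0.0063
Re = 668.115 / 0.0063
Re = 106050


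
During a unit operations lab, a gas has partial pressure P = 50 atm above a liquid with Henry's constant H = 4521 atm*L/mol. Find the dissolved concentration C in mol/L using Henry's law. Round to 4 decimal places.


C = P / H
C = 50 / 4521
C = 0.0111 mol/L


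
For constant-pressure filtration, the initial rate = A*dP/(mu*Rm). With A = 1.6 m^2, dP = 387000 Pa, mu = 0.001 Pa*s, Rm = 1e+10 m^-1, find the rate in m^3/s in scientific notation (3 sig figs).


rate = A * dP / (mu * Rm)
rate = 1.6 * 387000 / (0.001 * 1e+10)
rate = 619200.0 / 1.000e+07
rate = 6.19e-02 m^3/s


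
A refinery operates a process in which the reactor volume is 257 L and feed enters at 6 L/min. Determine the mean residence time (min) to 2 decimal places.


tau = V / v0
tau = 257 / 6
tau = 42.83 min


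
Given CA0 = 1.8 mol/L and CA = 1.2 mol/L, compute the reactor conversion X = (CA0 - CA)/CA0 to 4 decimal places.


X = (CA0 - CA) / CA0
X = (1.8 - 1.2) / 1.8
X = 0.6 / 1.8
X = 0.3333


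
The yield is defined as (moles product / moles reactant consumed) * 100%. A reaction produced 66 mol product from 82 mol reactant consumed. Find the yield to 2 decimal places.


Yield = (moles product / moles consumed) * 100%
Yield = (66 / 82) * 100
Yield = 0.8049 * 100
Yield = 80.49%


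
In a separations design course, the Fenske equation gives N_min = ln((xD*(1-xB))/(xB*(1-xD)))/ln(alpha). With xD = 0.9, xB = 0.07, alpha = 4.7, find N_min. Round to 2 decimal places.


N_min = ln((xD*(1-xB))/(xB*(1-xD))) / ln(alpha)
Numerator inside ln: 0.837 / 0.007 = 119.571429
ln(119.571429) = 4.783914
ln(alpha) = ln(4.7) = 1.547563
N_min = 4.783914 / 1.547563 = 3.09


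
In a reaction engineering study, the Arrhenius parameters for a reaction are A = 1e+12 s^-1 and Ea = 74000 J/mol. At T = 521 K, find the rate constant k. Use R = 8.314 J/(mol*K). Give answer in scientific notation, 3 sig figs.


k = A * exp(-Ea/(R*T))
k = 1e+12 * exp(-74000 / (8.314 * 521))
k = 1e+12 * exp(-17.08378)
k = 3.81e+04


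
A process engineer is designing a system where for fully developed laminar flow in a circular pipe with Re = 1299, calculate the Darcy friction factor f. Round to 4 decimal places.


f = 64 / Re
f = 64 / 1299
f = 0.0493


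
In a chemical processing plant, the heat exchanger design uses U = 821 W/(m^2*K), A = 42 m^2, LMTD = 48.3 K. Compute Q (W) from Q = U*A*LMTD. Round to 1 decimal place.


Q = U * A * LMTD
Q = 821 * 42 * 48.3
Q = 1665480.6 W


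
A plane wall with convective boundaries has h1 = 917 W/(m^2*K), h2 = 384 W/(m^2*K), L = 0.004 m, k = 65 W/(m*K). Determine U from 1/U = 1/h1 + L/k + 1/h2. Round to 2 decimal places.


1/U = 1/h1 + L/k + 1/h2
1/U = 1/917 + 0.004/65 + 1/384
1/U = 0.0010905125 + 6.15385e-05 + 0.0026041667
1/U = 0.0037562177
U = 266.23 W/(m^2*K)


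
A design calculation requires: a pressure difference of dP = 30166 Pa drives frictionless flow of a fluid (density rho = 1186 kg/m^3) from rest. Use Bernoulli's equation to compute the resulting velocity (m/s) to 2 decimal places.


v = sqrt(2*dP/rho)
v = sqrt(2*30166/1186)
v = sqrt(50.870152)
v = 7.13 m/s


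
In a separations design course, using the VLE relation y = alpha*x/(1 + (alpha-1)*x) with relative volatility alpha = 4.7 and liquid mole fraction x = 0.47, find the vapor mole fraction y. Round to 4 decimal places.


y = alpha*x / (1 + (alpha-1)*x)
y = 4.7*0.47 / (1 + (4.7-1)*0.47)
y = 2.209 / (1 + 1.739)
y = 2.209 / 2.739
y = 0.8065


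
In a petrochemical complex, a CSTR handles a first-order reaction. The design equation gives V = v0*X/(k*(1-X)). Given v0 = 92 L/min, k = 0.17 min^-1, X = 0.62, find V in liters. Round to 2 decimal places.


V = v0 * X / (k * (1 - X))
V = 92 * 0.62 / (0.17 * (1 - 0.62))
V = 57.04 / (0.17 * 0.38)
V = 57.04 / 0.0646
V = 882.97 L


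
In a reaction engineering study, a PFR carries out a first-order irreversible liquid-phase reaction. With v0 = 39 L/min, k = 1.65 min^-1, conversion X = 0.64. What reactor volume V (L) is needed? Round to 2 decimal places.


V = (v0/k) * ln(1/(1-X))
V = (39/1.65) * ln(1/(1-0.64))
V = 23.636364 * ln(2.777778)
V = 23.636364 * 1.021651
V = 24.15 L


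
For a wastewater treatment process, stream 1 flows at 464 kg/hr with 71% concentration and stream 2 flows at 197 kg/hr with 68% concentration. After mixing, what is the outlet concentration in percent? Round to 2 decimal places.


Mass balance on solute: F1*x1 + F2*x2 = F3*x3
F3 = F1 + F2 = 464 + 197 = 661 kg/hr
x3 = (F1*x1 + F2*x2)/F3
x3 = (464*0.71 + 197*0.68) / 661
x3 = 70.11%


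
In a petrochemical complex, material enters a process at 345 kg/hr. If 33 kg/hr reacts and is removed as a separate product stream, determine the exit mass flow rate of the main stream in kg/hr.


Steady-state mass balance on the main outlet: F_out = F_in - F_removed
F_out = 345 - 33
F_out = 312 kg/hr


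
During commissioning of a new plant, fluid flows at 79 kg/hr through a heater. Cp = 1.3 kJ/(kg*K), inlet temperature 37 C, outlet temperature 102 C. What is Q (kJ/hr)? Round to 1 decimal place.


Q = m_dot * Cp * (T2 - T1)
Q = 79 * 1.3 * (102 - 37)
Q = 79 * 1.3 * 65
Q = 6675.5 kJ/hr


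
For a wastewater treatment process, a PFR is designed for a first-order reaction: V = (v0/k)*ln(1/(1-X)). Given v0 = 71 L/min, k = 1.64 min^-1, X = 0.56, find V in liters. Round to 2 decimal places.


V = (v0/k) * ln(1/(1-X))
V = (71/1.64) * ln(1/(1-0.56))
V = 43.292683 * ln(2.272727)
V = 43.292683 * 0.82098
V = 35.54 L


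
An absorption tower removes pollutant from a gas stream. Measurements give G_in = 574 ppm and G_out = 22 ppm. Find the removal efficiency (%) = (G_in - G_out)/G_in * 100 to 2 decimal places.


Efficiency = (G_in - G_out) / G_in * 100%
Efficiency = (574 - 22) / 574 * 100
Efficiency = 552 / 574 * 100
Efficiency = 96.17%


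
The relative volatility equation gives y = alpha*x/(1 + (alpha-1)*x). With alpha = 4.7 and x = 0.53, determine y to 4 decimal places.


y = alpha*x / (1 + (alpha-1)*x)
y = 4.7*0.53 / (1 + (4.7-1)*0.53)
y = 2.491 / (1 + 1.961)
y = 2.491 / 2.961
y = 0.8413


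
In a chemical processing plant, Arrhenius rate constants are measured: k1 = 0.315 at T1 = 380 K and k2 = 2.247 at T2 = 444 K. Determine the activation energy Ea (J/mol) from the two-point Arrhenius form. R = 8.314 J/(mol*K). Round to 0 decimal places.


Ea = R * ln(k2/k1) / (1/T1 - 1/T2)
ln(k2/k1) = ln(2.247/0.315) = 1.9647786
1/T1 - 1/T2 = 1/380 - 1/444 = 0.000379326695
Ea = 8.314 * 1.9647786 / 0.000379326695
Ea = 43064 J/mol


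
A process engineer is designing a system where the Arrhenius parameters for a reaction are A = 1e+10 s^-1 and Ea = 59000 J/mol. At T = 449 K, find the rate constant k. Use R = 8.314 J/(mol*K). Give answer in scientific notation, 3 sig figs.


k = A * exp(-Ea/(R*T))
k = 1e+10 * exp(-59000 / (8.314 * 449))
k = 1e+10 * exp(-15.805042)
k = 1.37e+03


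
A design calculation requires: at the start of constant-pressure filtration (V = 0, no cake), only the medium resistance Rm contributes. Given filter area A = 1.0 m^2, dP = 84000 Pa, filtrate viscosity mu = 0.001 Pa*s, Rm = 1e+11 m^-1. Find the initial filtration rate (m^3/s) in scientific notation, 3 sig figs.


rate = A * dP / (mu * Rm)
rate = 1.0 * 84000 / (0.001 * 1e+11)
rate = 84000.0 / 1.000e+08
rate = 8.40e-04 m^3/s


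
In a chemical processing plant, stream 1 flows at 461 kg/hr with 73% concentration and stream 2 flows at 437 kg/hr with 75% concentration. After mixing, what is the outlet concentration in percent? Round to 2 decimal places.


Mass balance on solute: F1*x1 + F2*x2 = F3*x3
F3 = F1 + F2 = 461 + 437 = 898 kg/hr
x3 = (F1*x1 + F2*x2)/F3
x3 = (461*0.73 + 437*0.75) / 898
x3 = 73.97%


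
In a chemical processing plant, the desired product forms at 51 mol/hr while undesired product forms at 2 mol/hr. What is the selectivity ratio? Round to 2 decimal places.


S = desired product rate / undesired product rate
S = 51 / 2
S = 25.50


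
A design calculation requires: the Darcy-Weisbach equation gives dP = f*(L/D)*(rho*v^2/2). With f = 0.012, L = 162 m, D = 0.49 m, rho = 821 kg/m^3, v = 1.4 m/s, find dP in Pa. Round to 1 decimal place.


dP = f * (L/D) * (rho*v^2/2)
dP = 0.012 * (162/0.49) * (821*1.4^2/2)
L/D = 330.6122449
rho*v^2/2 = 821*1.96/2 = 804.58
dP = 0.012 * 330.6122449 * 804.58
dP = 3192.0 Pa


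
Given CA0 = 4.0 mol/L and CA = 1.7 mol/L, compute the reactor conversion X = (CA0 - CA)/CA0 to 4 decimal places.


X = (CA0 - CA) / CA0
X = (4.0 - 1.7) / 4.0
X = 2.3 / 4.0
X = 0.5750


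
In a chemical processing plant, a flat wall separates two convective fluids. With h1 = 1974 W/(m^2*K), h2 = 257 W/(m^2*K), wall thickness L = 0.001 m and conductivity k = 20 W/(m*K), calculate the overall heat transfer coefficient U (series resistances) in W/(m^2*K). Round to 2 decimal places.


1/U = 1/h1 + L/k + 1/h2
1/U = 1/1974 + 0.001/20 + 1/257
1/U = 0.0005065856 + 5e-05 + 0.0038910506
1/U = 0.0044476362
U = 224.84 W/(m^2*K)


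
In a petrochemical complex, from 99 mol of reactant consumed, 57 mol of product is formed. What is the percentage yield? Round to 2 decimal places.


Yield = (moles product / moles consumed) * 100%
Yield = (57 / 99) * 100
Yield = 0.5758 * 100
Yield = 57.58%


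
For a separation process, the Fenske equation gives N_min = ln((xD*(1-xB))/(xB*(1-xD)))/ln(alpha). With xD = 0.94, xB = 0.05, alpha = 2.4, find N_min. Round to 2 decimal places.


N_min = ln((xD*(1-xB))/(xB*(1-xD))) / ln(alpha)
Numerator inside ln: 0.893 / 0.003 = 297.666667
ln(297.666667) = 5.695974
ln(alpha) = ln(2.4) = 0.875469
N_min = 5.695974 / 0.875469 = 6.51


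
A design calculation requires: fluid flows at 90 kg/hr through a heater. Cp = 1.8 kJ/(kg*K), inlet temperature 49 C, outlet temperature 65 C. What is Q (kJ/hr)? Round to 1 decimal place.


Q = m_dot * Cp * (T2 - T1)
Q = 90 * 1.8 * (65 - 49)
Q = 90 * 1.8 * 16
Q = 2592.0 kJ/hr


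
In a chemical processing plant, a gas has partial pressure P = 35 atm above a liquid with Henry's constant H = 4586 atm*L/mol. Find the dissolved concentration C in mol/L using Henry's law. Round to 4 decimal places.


C = P / H
C = 35 / 4586
C = 0.0076 mol/L


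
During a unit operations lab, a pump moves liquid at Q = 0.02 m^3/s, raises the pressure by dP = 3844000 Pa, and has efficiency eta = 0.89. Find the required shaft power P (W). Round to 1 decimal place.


P = Q * dP / eta
P = 0.02 * 3844000 / 0.89
P = 76880.0 / 0.89
P = 86382.0 W


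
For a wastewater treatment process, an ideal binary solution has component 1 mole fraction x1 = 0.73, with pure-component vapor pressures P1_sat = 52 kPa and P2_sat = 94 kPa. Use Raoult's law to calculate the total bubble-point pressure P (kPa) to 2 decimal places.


P = x1*P1_sat + x2*P2_sat
x2 = 1 - x1 = 1 - 0.73 = 0.27
P = 0.73*52 + 0.27*94
P = 37.96 + 25.38
P = 63.34 kPa


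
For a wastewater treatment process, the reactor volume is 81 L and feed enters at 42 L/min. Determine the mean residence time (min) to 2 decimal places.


tau = V / v0
tau = 81 / 42
tau = 1.93 min


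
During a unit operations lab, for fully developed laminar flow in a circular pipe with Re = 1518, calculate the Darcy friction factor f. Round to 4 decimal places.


f = 64 / Re
f = 64 / 1518
f = 0.0422


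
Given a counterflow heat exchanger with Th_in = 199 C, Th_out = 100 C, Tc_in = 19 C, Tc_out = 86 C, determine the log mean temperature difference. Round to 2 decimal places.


dT1 = Th_in - Tc_out = 199 - 86 = 113
dT2 = Th_out - Tc_in = 100 - 19 = 81
LMTD = (dT1 - dT2) / ln(dT1/dT2)
LMTD = (113 - 81) / ln(113/81)
LMTD = 96.11 K


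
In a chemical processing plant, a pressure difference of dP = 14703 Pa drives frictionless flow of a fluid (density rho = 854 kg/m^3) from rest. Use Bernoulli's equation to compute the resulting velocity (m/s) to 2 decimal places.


v = sqrt(2*dP/rho)
v = sqrt(2*14703/854)
v = sqrt(34.433255)
v = 5.87 m/s


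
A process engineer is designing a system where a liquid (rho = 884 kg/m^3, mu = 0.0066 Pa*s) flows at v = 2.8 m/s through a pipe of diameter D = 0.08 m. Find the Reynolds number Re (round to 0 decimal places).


Re = rho * v * D / mu
Re = 884 * 2.8 * 0.08 / 0.0066
Re = 198.016 / 0.0066
Re = 30002


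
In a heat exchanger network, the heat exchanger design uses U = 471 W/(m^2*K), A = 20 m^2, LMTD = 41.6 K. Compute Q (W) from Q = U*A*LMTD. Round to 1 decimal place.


Q = U * A * LMTD
Q = 471 * 20 * 41.6
Q = 391872.0 W


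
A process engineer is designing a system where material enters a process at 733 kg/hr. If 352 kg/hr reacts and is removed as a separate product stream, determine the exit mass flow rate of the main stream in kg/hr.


Steady-state mass balance on the main outlet: F_out = F_in - F_removed
F_out = 733 - 352
F_out = 381 kg/hr


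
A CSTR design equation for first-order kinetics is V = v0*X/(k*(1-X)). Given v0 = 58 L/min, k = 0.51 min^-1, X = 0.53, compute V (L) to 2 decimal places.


V = v0 * X / (k * (1 - X))
V = 58 * 0.53 / (0.51 * (1 - 0.53))
V = 30.74 / (0.51 * 0.47)
V = 30.74 / 0.2397
V = 128.24 L
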